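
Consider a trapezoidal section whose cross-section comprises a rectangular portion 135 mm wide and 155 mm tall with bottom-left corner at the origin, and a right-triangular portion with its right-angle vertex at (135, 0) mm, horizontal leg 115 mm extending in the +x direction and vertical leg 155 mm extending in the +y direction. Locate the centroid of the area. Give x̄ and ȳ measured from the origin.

x̄ = 99.11 mm, ȳ = 69.78 mm

rectangular portion: A = 135 × 155 = 20925.00, centroid at (67.50, 77.50).
triangular portion: A = ½·115·155 = 8912.50, centroid at (173.33, 51.67).
ΣA = 29837.50 mm², ΣAx̄ = 2957270.83 mm³, ΣAȳ = 2082166.67 mm³.
x̄ = 2957270.83/29837.50 = 99.11 mm; ȳ = 2082166.67/29837.50 = 69.78 mm.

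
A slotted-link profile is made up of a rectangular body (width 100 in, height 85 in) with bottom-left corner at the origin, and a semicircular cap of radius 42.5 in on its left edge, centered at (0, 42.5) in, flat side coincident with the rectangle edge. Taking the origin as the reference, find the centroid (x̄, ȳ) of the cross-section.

x̄ = 32.97 in, ȳ = 42.50 in

rectangular body: A = 100 × 85 = 8500.00, centroid at (50.00, 42.50).
semicircular end: A = ½π·42.5² = 2837.25, centroid at (-18.04, 42.50).
ΣA = 11337.25 in², ΣAx̄ = 373822.92 in³, ΣAȳ = 481833.16 in³.
x̄ = 373822.92/11337.25 = 32.97 in; ȳ = 481833.16/11337.25 = 42.50 in.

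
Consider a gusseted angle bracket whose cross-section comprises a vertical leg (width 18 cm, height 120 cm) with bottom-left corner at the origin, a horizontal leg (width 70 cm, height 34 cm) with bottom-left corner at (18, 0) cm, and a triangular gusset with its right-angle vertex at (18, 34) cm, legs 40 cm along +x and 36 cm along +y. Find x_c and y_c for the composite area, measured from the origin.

vertical leg: A = 18 × 120 = 2160.00, centroid at (9.00, 60.00).
horizontal leg: A = 70 × 34 = 2380.00, centroid at (53.00, 17.00).
gusset: A = ½·40·36 = 720.00, centroid at (31.33, 46.00).
ΣA = 5260.00 cm²
ΣAx_c = (2160.00)(9.00) + (2380.00)(53.00) + (720.00)(31.33) = 168140.00 cm³
ΣAy_c = (2160.00)(60.00) + (2380.00)(17.00) + (720.00)(46.00) = 203180.00 cm³
x_c = 168140.00 / 5260.00 = 31.97 cm
y_c = 203180.00 / 5260.00 = 38.63 cm

x_c = 31.97 cm, y_c = 38.63 cm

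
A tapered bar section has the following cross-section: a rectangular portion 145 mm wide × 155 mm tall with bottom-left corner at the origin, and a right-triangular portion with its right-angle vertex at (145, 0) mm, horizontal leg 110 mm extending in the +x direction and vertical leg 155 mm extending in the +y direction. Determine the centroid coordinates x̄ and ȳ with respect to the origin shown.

rectangular portion: A = 145 × 155 = 22475.00, centroid at (72.50, 77.50).
triangular portion: A = ½·110·155 = 8525.00, centroid at (181.67, 51.67).
ΣA = 31000.00 mm²
ΣAx̄ = (22475.00)(72.50) + (8525.00)(181.67) = 3178145.83 mm³
ΣAȳ = (22475.00)(77.50) + (8525.00)(51.67) = 2182270.83 mm³
x̄ = 3178145.83 / 31000.00 = 102.52 mm
ȳ = 2182270.83 / 31000.00 = 70.40 mm

x̄ = 102.52 mm, ȳ = 70.40 mm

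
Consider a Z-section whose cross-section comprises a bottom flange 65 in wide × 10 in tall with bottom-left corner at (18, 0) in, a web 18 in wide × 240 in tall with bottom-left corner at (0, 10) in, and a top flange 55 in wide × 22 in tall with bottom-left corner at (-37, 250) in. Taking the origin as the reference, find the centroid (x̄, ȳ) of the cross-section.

x̄ = 9.74 in, ȳ = 142.50 in

bottom flange: A = 65 × 10 = 650.00, centroid at (50.50, 5.00).
web: A = 18 × 240 = 4320.00, centroid at (9.00, 130.00).
top flange: A = 55 × 22 = 1210.00, centroid at (-9.50, 261.00).
ΣA = 6180.00 in², ΣAx̄ = 60210.00 in³, ΣAȳ = 880660.00 in³.
x̄ = 60210.00/6180.00 = 9.74 in; ȳ = 880660.00/6180.00 = 142.50 in.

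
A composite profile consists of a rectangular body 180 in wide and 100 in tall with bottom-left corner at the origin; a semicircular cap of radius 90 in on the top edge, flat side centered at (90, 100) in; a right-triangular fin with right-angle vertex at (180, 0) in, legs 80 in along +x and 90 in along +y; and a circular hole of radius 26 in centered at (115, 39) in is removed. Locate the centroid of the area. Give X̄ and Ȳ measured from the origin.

X̄ = 101.39 in, Ȳ = 83.34 in

rectangular body: A = 180 × 100 = 18000.00, centroid at (90.00, 50.00).
semicircular top: A = ½π·90² = 12723.45, centroid at (90.00, 138.20).
triangular fin: A = ½·80·90 = 3600.00, centroid at (206.67, 30.00).
hole: A = −π·26² = -2123.72, centroid at (115.00, 39.00).
ΣA = 32199.73 in²
ΣAX̄ = (18000.00)(90.00) + (12723.45)(90.00) + (3600.00)(206.67) + (-2123.72)(115.00) = 3264883.11 in³
ΣAȲ = (18000.00)(50.00) + (12723.45)(138.20) + (3600.00)(30.00) + (-2123.72)(39.00) = 2683520.08 in³
X̄ = 3264883.11 / 32199.73 = 101.39 in
Ȳ = 2683520.08 / 32199.73 = 83.34 in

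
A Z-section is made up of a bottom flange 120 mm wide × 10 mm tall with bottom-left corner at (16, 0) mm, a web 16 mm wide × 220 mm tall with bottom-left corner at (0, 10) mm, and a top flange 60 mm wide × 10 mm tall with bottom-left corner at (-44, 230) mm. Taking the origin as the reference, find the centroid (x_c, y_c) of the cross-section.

x_c = 20.86 mm, y_c = 107.03 mm

Part | A | x̄ᵢ | ȳᵢ | A·x̄ᵢ | A·ȳᵢ
bottom flange | 1200.00 | 76.00 | 5.00 | 91200.00 | 6000.00
web | 3520.00 | 8.00 | 120.00 | 28160.00 | 422400.00
top flange | 600.00 | -14.00 | 235.00 | -8400.00 | 141000.00
Σ | 5320.00 |  |  | 110960.00 | 569400.00
x_c = 110960.00 / 5320.00 = 20.86 mm
y_c = 569400.00 / 5320.00 = 107.03 mm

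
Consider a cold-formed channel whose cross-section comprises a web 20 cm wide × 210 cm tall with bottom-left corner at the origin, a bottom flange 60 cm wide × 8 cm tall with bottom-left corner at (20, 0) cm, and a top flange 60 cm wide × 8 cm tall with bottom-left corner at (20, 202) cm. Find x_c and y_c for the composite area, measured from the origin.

web: A = 20 × 210 = 4200.00, centroid at (10.00, 105.00).
bottom flange: A = 60 × 8 = 480.00, centroid at (50.00, 4.00).
top flange: A = 60 × 8 = 480.00, centroid at (50.00, 206.00).
ΣA = 5160.00 cm², ΣAx_c = 90000.00 cm³, ΣAy_c = 541800.00 cm³.
x_c = 90000.00/5160.00 = 17.44 cm; y_c = 541800.00/5160.00 = 105.00 cm.

x_c = 17.44 cm, y_c = 105.00 cm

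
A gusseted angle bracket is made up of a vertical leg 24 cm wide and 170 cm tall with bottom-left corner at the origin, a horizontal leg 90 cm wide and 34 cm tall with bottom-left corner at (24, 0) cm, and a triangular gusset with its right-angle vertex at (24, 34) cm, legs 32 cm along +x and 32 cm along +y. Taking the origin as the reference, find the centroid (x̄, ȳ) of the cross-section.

vertical leg: A = 24 × 170 = 4080.00, centroid at (12.00, 85.00).
horizontal leg: A = 90 × 34 = 3060.00, centroid at (69.00, 17.00).
gusset: A = ½·32·32 = 512.00, centroid at (34.67, 44.67).
ΣA = 7652.00 cm², ΣAx̄ = 277849.33 cm³, ΣAȳ = 421689.33 cm³.
x̄ = 277849.33/7652.00 = 36.31 cm; ȳ = 421689.33/7652.00 = 55.11 cm.

x̄ = 36.31 cm, ȳ = 55.11 cm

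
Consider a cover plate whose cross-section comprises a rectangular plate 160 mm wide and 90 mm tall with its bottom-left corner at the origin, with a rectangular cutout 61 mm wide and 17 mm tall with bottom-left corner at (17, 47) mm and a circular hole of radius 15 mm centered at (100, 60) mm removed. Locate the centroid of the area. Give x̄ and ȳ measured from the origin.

plate: A = 160 × 90 = 14400.00, centroid at (80.00, 45.00).
hole 1: A = −(61 × 17) = -1037.00, centroid at (47.50, 55.50).
hole 2: A = −π·15² = -706.86, centroid at (100.00, 60.00).
ΣA = 12656.14 mm²
ΣAx̄ = (14400.00)(80.00) + (-1037.00)(47.50) + (-706.86)(100.00) = 1032056.67 mm³
ΣAȳ = (14400.00)(45.00) + (-1037.00)(55.50) + (-706.86)(60.00) = 548035.00 mm³
x̄ = 1032056.67 / 12656.14 = 81.55 mm
ȳ = 548035.00 / 12656.14 = 43.30 mm

x̄ = 81.55 mm, ȳ = 43.30 mm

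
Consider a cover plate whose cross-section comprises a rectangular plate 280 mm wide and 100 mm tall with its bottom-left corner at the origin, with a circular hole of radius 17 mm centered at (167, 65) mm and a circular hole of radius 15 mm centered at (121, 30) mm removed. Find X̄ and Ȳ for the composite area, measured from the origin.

X̄ = 139.58 mm, Ȳ = 50.02 mm

Part | A | x̄ᵢ | ȳᵢ | A·x̄ᵢ | A·ȳᵢ
plate | 28000.00 | 140.00 | 50.00 | 3920000.00 | 1400000.00
hole 1 | -907.92 | 167.00 | 65.00 | -151622.69 | -59014.82
hole 2 | -706.86 | 121.00 | 30.00 | -85529.86 | -21205.75
Σ | 26385.22 |  |  | 3682847.45 | 1319779.43
X̄ = 3682847.45 / 26385.22 = 139.58 mm
Ȳ = 1319779.43 / 26385.22 = 50.02 mm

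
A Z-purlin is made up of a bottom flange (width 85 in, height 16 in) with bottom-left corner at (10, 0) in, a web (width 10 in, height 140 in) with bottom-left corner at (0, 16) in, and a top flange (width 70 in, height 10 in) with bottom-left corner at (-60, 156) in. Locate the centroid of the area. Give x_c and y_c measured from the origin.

x_c = 17.60 in, y_c = 70.51 in

Part | A | x̄ᵢ | ȳᵢ | A·x̄ᵢ | A·ȳᵢ
bottom flange | 1360.00 | 52.50 | 8.00 | 71400.00 | 10880.00
web | 1400.00 | 5.00 | 86.00 | 7000.00 | 120400.00
top flange | 700.00 | -25.00 | 161.00 | -17500.00 | 112700.00
Σ | 3460.00 |  |  | 60900.00 | 243980.00
x_c = 60900.00 / 3460.00 = 17.60 in
y_c = 243980.00 / 3460.00 = 70.51 in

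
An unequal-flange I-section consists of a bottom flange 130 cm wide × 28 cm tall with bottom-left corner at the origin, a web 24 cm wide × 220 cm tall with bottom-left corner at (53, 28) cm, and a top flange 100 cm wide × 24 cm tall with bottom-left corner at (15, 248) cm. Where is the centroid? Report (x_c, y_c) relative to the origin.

x_c = 65.00 cm, y_c = 123.99 cm

bottom flange: A = 130 × 28 = 3640.00, centroid at (65.00, 14.00).
web: A = 24 × 220 = 5280.00, centroid at (65.00, 138.00).
top flange: A = 100 × 24 = 2400.00, centroid at (65.00, 260.00).
ΣA = 11320.00 cm², ΣAx_c = 735800.00 cm³, ΣAy_c = 1403600.00 cm³.
x_c = 735800.00/11320.00 = 65.00 cm; y_c = 1403600.00/11320.00 = 123.99 cm.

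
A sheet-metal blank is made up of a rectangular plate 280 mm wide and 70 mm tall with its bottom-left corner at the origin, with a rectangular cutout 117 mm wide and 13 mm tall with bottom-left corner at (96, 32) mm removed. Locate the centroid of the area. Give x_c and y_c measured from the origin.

plate: A = 280 × 70 = 19600.00, centroid at (140.00, 35.00).
hole: A = −(117 × 13) = -1521.00, centroid at (154.50, 38.50).
ΣA = 18079.00 mm², ΣAx_c = 2509005.50 mm³, ΣAy_c = 627441.50 mm³.
x_c = 2509005.50/18079.00 = 138.78 mm; y_c = 627441.50/18079.00 = 34.71 mm.

x_c = 138.78 mm, y_c = 34.71 mm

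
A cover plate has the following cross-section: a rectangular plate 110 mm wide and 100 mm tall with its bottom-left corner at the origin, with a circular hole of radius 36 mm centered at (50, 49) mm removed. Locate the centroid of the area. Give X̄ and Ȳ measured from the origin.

X̄ = 57.94 mm, Ȳ = 50.59 mm

plate: A = 110 × 100 = 11000.00, centroid at (55.00, 50.00).
hole: A = −π·36² = -4071.50, centroid at (50.00, 49.00).
ΣA = 6928.50 mm²
ΣAX̄ = (11000.00)(55.00) + (-4071.50)(50.00) = 401424.80 mm³
ΣAȲ = (11000.00)(50.00) + (-4071.50)(49.00) = 350496.30 mm³
X̄ = 401424.80 / 6928.50 = 57.94 mm
Ȳ = 350496.30 / 6928.50 = 50.59 mm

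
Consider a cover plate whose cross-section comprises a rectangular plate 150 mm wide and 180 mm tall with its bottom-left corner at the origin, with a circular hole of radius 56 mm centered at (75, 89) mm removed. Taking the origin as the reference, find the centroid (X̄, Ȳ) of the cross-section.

Part | A | x̄ᵢ | ȳᵢ | A·x̄ᵢ | A·ȳᵢ
plate | 27000.00 | 75.00 | 90.00 | 2025000.00 | 2430000.00
hole | -9852.03 | 75.00 | 89.00 | -738902.59 | -876831.08
Σ | 17147.97 |  |  | 1286097.41 | 1553168.92
X̄ = 1286097.41 / 17147.97 = 75.00 mm
Ȳ = 1553168.92 / 17147.97 = 90.57 mm

X̄ = 75.00 mm, Ȳ = 90.57 mm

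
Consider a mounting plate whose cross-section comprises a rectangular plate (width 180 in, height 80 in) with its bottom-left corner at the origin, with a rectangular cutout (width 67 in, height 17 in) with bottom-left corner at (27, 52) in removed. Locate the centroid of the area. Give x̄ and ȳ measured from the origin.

x̄ = 92.53 in, ȳ = 38.24 in

Part | A | x̄ᵢ | ȳᵢ | A·x̄ᵢ | A·ȳᵢ
plate | 14400.00 | 90.00 | 40.00 | 1296000.00 | 576000.00
hole | -1139.00 | 60.50 | 60.50 | -68909.50 | -68909.50
Σ | 13261.00 |  |  | 1227090.50 | 507090.50
x̄ = 1227090.50 / 13261.00 = 92.53 in
ȳ = 507090.50 / 13261.00 = 38.24 in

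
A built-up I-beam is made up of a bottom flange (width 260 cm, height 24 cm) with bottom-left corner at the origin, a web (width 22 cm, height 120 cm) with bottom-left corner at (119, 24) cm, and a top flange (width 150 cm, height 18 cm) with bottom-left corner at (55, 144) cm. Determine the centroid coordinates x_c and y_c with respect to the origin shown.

bottom flange: A = 260 × 24 = 6240.00, centroid at (130.00, 12.00).
web: A = 22 × 120 = 2640.00, centroid at (130.00, 84.00).
top flange: A = 150 × 18 = 2700.00, centroid at (130.00, 153.00).
ΣA = 11580.00 cm², ΣAx_c = 1505400.00 cm³, ΣAy_c = 709740.00 cm³.
x_c = 1505400.00/11580.00 = 130.00 cm; y_c = 709740.00/11580.00 = 61.29 cm.

x_c = 130.00 cm, y_c = 61.29 cm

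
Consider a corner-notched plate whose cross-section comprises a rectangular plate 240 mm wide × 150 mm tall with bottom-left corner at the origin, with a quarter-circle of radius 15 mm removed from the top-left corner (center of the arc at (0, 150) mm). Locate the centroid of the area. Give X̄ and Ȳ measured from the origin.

plate: A = 240 × 150 = 36000.00, centroid at (120.00, 75.00).
removed quarter-circle: A = −¼π·15² = -176.71, centroid at (6.37, 143.63).
ΣA = 35823.29 mm², ΣAX̄ = 4318875.00 mm³, ΣAȲ = 2674617.81 mm³.
X̄ = 4318875.00/35823.29 = 120.56 mm; Ȳ = 2674617.81/35823.29 = 74.66 mm.

X̄ = 120.56 mm, Ȳ = 74.66 mm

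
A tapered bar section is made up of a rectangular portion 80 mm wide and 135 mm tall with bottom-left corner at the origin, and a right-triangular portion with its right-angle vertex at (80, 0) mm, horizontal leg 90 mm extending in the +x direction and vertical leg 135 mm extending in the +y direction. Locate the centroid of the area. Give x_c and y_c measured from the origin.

x_c = 65.20 mm, y_c = 59.40 mm

rectangular portion: A = 80 × 135 = 10800.00, centroid at (40.00, 67.50).
triangular portion: A = ½·90·135 = 6075.00, centroid at (110.00, 45.00).
ΣA = 16875.00 mm², ΣAx_c = 1100250.00 mm³, ΣAy_c = 1002375.00 mm³.
x_c = 1100250.00/16875.00 = 65.20 mm; y_c = 1002375.00/16875.00 = 59.40 mm.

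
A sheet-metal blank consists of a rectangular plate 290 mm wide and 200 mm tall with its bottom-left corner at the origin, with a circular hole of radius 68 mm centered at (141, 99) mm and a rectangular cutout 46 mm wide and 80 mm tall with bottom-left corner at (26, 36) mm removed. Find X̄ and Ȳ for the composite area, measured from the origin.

plate: A = 290 × 200 = 58000.00, centroid at (145.00, 100.00).
hole 1: A = −π·68² = -14526.72, centroid at (141.00, 99.00).
hole 2: A = −(46 × 80) = -3680.00, centroid at (49.00, 76.00).
ΣA = 39793.28 mm²
ΣAX̄ = (58000.00)(145.00) + (-14526.72)(141.00) + (-3680.00)(49.00) = 6181411.86 mm³
ΣAȲ = (58000.00)(100.00) + (-14526.72)(99.00) + (-3680.00)(76.00) = 4082174.28 mm³
X̄ = 6181411.86 / 39793.28 = 155.34 mm
Ȳ = 4082174.28 / 39793.28 = 102.58 mm

X̄ = 155.34 mm, Ȳ = 102.58 mm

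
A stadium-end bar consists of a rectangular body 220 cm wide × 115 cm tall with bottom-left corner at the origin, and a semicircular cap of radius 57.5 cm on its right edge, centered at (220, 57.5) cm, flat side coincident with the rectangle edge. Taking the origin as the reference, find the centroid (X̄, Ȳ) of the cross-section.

Part | A | x̄ᵢ | ȳᵢ | A·x̄ᵢ | A·ȳᵢ
rectangular body | 25300.00 | 110.00 | 57.50 | 2783000.00 | 1454750.00
semicircular end | 5193.45 | 244.40 | 57.50 | 1269297.56 | 298623.11
Σ | 30493.45 |  |  | 4052297.56 | 1753373.11
X̄ = 4052297.56 / 30493.45 = 132.89 cm
Ȳ = 1753373.11 / 30493.45 = 57.50 cm

X̄ = 132.89 cm, Ȳ = 57.50 cm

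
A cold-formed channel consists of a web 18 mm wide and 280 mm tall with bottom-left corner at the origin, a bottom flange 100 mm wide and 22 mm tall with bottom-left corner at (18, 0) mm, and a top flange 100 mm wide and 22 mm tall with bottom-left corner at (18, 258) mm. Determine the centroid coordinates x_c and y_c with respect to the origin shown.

x_c = 36.50 mm, y_c = 140.00 mm

Part | A | x̄ᵢ | ȳᵢ | A·x̄ᵢ | A·ȳᵢ
web | 5040.00 | 9.00 | 140.00 | 45360.00 | 705600.00
bottom flange | 2200.00 | 68.00 | 11.00 | 149600.00 | 24200.00
top flange | 2200.00 | 68.00 | 269.00 | 149600.00 | 591800.00
Σ | 9440.00 |  |  | 344560.00 | 1321600.00
x_c = 344560.00 / 9440.00 = 36.50 mm
y_c = 1321600.00 / 9440.00 = 140.00 mm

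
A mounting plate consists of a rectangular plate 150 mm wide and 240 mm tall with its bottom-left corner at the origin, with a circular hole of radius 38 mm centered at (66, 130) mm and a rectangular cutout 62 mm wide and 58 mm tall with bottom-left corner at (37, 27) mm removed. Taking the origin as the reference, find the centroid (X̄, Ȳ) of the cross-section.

plate: A = 150 × 240 = 36000.00, centroid at (75.00, 120.00).
hole 1: A = −π·38² = -4536.46, centroid at (66.00, 130.00).
hole 2: A = −(62 × 58) = -3596.00, centroid at (68.00, 56.00).
ΣA = 27867.54 mm²
ΣAX̄ = (36000.00)(75.00) + (-4536.46)(66.00) + (-3596.00)(68.00) = 2156065.65 mm³
ΣAȲ = (36000.00)(120.00) + (-4536.46)(130.00) + (-3596.00)(56.00) = 3528884.23 mm³
X̄ = 2156065.65 / 27867.54 = 77.37 mm
Ȳ = 3528884.23 / 27867.54 = 126.63 mm

X̄ = 77.37 mm, Ȳ = 126.63 mm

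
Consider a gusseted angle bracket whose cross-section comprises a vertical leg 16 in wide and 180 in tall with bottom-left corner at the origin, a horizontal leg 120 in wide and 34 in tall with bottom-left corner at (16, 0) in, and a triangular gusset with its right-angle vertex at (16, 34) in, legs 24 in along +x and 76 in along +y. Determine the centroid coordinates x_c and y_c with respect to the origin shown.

x_c = 45.10 in, y_c = 48.61 in

vertical leg: A = 16 × 180 = 2880.00, centroid at (8.00, 90.00).
horizontal leg: A = 120 × 34 = 4080.00, centroid at (76.00, 17.00).
gusset: A = ½·24·76 = 912.00, centroid at (24.00, 59.33).
ΣA = 7872.00 in²
ΣAx_c = (2880.00)(8.00) + (4080.00)(76.00) + (912.00)(24.00) = 355008.00 in³
ΣAy_c = (2880.00)(90.00) + (4080.00)(17.00) + (912.00)(59.33) = 382672.00 in³
x_c = 355008.00 / 7872.00 = 45.10 in
y_c = 382672.00 / 7872.00 = 48.61 in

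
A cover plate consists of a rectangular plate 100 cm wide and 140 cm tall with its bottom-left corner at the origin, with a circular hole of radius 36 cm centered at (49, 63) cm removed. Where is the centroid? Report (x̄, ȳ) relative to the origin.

x̄ = 50.41 cm, ȳ = 72.87 cm

Part | A | x̄ᵢ | ȳᵢ | A·x̄ᵢ | A·ȳᵢ
plate | 14000.00 | 50.00 | 70.00 | 700000.00 | 980000.00
hole | -4071.50 | 49.00 | 63.00 | -199503.70 | -256504.76
Σ | 9928.50 |  |  | 500496.30 | 723495.24
x̄ = 500496.30 / 9928.50 = 50.41 cm
ȳ = 723495.24 / 9928.50 = 72.87 cm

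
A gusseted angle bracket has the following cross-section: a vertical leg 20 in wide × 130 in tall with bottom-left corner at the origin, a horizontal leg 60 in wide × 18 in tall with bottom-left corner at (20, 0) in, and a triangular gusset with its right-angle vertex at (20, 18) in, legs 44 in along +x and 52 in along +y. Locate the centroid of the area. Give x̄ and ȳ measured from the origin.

x̄ = 24.80 in, ȳ = 45.43 in

vertical leg: A = 20 × 130 = 2600.00, centroid at (10.00, 65.00).
horizontal leg: A = 60 × 18 = 1080.00, centroid at (50.00, 9.00).
gusset: A = ½·44·52 = 1144.00, centroid at (34.67, 35.33).
ΣA = 4824.00 in², ΣAx̄ = 119658.67 in³, ΣAȳ = 219141.33 in³.
x̄ = 119658.67/4824.00 = 24.80 in; ȳ = 219141.33/4824.00 = 45.43 in.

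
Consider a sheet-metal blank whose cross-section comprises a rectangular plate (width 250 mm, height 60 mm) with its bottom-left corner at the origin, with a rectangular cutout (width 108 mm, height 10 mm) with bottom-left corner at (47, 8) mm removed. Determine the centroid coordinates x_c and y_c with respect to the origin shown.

x_c = 126.86 mm, y_c = 31.32 mm

plate: A = 250 × 60 = 15000.00, centroid at (125.00, 30.00).
hole: A = −(108 × 10) = -1080.00, centroid at (101.00, 13.00).
ΣA = 13920.00 mm², ΣAx_c = 1765920.00 mm³, ΣAy_c = 435960.00 mm³.
x_c = 1765920.00/13920.00 = 126.86 mm; y_c = 435960.00/13920.00 = 31.32 mm.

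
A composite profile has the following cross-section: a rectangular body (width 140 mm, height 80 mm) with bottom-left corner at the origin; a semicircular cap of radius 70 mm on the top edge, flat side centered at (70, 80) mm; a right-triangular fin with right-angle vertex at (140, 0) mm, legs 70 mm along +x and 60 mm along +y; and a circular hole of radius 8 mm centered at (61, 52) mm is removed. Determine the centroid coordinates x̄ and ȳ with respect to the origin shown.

x̄ = 79.51 mm, ȳ = 63.66 mm

rectangular body: A = 140 × 80 = 11200.00, centroid at (70.00, 40.00).
semicircular top: A = ½π·70² = 7696.90, centroid at (70.00, 109.71).
triangular fin: A = ½·70·60 = 2100.00, centroid at (163.33, 20.00).
hole: A = −π·8² = -201.06, centroid at (61.00, 52.00).
ΣA = 20795.84 mm², ΣAx̄ = 1653518.36 mm³, ΣAȳ = 1323963.61 mm³.
x̄ = 1653518.36/20795.84 = 79.51 mm; ȳ = 1323963.61/20795.84 = 63.66 mm.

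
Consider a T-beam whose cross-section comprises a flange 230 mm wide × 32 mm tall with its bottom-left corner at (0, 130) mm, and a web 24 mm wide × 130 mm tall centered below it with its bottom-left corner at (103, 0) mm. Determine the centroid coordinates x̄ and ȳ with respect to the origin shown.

web: A = 24 × 130 = 3120.00, centroid at (115.00, 65.00).
flange: A = 230 × 32 = 7360.00, centroid at (115.00, 146.00).
ΣA = 10480.00 mm², ΣAx̄ = 1205200.00 mm³, ΣAȳ = 1277360.00 mm³.
x̄ = 1205200.00/10480.00 = 115.00 mm; ȳ = 1277360.00/10480.00 = 121.89 mm.

x̄ = 115.00 mm, ȳ = 121.89 mm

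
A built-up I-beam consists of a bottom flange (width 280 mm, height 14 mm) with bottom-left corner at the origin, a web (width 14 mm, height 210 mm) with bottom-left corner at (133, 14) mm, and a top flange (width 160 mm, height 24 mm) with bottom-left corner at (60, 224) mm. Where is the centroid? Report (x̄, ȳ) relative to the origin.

x̄ = 140.00 mm, ȳ = 119.96 mm

Part | A | x̄ᵢ | ȳᵢ | A·x̄ᵢ | A·ȳᵢ
bottom flange | 3920.00 | 140.00 | 7.00 | 548800.00 | 27440.00
web | 2940.00 | 140.00 | 119.00 | 411600.00 | 349860.00
top flange | 3840.00 | 140.00 | 236.00 | 537600.00 | 906240.00
Σ | 10700.00 |  |  | 1498000.00 | 1283540.00
x̄ = 1498000.00 / 10700.00 = 140.00 mm
ȳ = 1283540.00 / 10700.00 = 119.96 mm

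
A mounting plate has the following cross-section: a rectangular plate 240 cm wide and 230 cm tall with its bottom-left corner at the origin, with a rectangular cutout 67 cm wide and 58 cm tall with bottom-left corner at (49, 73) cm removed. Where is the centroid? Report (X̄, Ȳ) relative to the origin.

plate: A = 240 × 230 = 55200.00, centroid at (120.00, 115.00).
hole: A = −(67 × 58) = -3886.00, centroid at (82.50, 102.00).
ΣA = 51314.00 cm², ΣAX̄ = 6303405.00 cm³, ΣAȲ = 5951628.00 cm³.
X̄ = 6303405.00/51314.00 = 122.84 cm; Ȳ = 5951628.00/51314.00 = 115.98 cm.

X̄ = 122.84 cm, Ȳ = 115.98 cm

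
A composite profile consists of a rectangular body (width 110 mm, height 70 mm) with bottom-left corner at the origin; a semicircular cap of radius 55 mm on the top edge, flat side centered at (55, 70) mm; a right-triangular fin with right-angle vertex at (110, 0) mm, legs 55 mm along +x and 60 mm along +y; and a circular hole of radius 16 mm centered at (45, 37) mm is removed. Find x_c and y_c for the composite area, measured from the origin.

rectangular body: A = 110 × 70 = 7700.00, centroid at (55.00, 35.00).
semicircular top: A = ½π·55² = 4751.66, centroid at (55.00, 93.34).
triangular fin: A = ½·55·60 = 1650.00, centroid at (128.33, 20.00).
hole: A = −π·16² = -804.25, centroid at (45.00, 37.00).
ΣA = 13297.41 mm², ΣAx_c = 860400.09 mm³, ΣAy_c = 716275.62 mm³.
x_c = 860400.09/13297.41 = 64.70 mm; y_c = 716275.62/13297.41 = 53.87 mm.

x_c = 64.70 mm, y_c = 53.87 mm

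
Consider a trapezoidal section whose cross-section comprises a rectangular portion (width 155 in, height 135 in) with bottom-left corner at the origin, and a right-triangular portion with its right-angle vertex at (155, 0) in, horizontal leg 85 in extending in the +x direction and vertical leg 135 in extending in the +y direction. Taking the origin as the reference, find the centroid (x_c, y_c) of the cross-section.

x_c = 100.27 in, y_c = 62.66 in

rectangular portion: A = 155 × 135 = 20925.00, centroid at (77.50, 67.50).
triangular portion: A = ½·85·135 = 5737.50, centroid at (183.33, 45.00).
ΣA = 26662.50 in²
ΣAx_c = (20925.00)(77.50) + (5737.50)(183.33) = 2673562.50 in³
ΣAy_c = (20925.00)(67.50) + (5737.50)(45.00) = 1670625.00 in³
x_c = 2673562.50 / 26662.50 = 100.27 in
y_c = 1670625.00 / 26662.50 = 62.66 in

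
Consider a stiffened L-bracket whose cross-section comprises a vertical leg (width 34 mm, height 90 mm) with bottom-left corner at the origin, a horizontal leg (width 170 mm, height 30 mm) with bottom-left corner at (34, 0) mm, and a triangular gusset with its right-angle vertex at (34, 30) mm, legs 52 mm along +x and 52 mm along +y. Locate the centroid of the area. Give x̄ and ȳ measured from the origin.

Part | A | x̄ᵢ | ȳᵢ | A·x̄ᵢ | A·ȳᵢ
vertical leg | 3060.00 | 17.00 | 45.00 | 52020.00 | 137700.00
horizontal leg | 5100.00 | 119.00 | 15.00 | 606900.00 | 76500.00
gusset | 1352.00 | 51.33 | 47.33 | 69402.67 | 63994.67
Σ | 9512.00 |  |  | 728322.67 | 278194.67
x̄ = 728322.67 / 9512.00 = 76.57 mm
ȳ = 278194.67 / 9512.00 = 29.25 mm

x̄ = 76.57 mm, ȳ = 29.25 mm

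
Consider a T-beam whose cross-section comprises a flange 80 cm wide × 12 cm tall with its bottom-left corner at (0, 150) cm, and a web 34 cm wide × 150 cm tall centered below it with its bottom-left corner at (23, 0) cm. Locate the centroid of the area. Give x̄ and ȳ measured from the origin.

x̄ = 40.00 cm, ȳ = 87.83 cm

Part | A | x̄ᵢ | ȳᵢ | A·x̄ᵢ | A·ȳᵢ
web | 5100.00 | 40.00 | 75.00 | 204000.00 | 382500.00
flange | 960.00 | 40.00 | 156.00 | 38400.00 | 149760.00
Σ | 6060.00 |  |  | 242400.00 | 532260.00
x̄ = 242400.00 / 6060.00 = 40.00 cm
ȳ = 532260.00 / 6060.00 = 87.83 cm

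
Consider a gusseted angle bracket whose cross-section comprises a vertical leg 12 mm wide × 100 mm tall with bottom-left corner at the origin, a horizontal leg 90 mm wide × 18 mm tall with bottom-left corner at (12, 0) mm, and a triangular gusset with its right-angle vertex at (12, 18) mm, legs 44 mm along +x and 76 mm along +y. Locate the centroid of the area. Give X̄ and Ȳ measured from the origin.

Part | A | x̄ᵢ | ȳᵢ | A·x̄ᵢ | A·ȳᵢ
vertical leg | 1200.00 | 6.00 | 50.00 | 7200.00 | 60000.00
horizontal leg | 1620.00 | 57.00 | 9.00 | 92340.00 | 14580.00
gusset | 1672.00 | 26.67 | 43.33 | 44586.67 | 72453.33
Σ | 4492.00 |  |  | 144126.67 | 147033.33
X̄ = 144126.67 / 4492.00 = 32.09 mm
Ȳ = 147033.33 / 4492.00 = 32.73 mm

X̄ = 32.09 mm, Ȳ = 32.73 mm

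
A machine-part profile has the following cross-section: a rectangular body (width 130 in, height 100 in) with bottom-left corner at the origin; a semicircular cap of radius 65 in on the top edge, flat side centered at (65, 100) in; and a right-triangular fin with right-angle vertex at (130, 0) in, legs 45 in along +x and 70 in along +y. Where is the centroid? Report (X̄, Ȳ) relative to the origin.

X̄ = 70.94 in, Ȳ = 72.30 in

rectangular body: A = 130 × 100 = 13000.00, centroid at (65.00, 50.00).
semicircular top: A = ½π·65² = 6636.61, centroid at (65.00, 127.59).
triangular fin: A = ½·45·70 = 1575.00, centroid at (145.00, 23.33).
ΣA = 21211.61 in², ΣAX̄ = 1504754.94 in³, ΣAȲ = 1533494.78 in³.
X̄ = 1504754.94/21211.61 = 70.94 in; Ȳ = 1533494.78/21211.61 = 72.30 in.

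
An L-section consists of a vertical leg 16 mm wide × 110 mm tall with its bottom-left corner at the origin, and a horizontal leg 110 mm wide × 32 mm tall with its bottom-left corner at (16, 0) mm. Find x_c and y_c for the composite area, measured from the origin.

x_c = 50.00 mm, y_c = 29.00 mm

vertical leg: A = 16 × 110 = 1760.00, centroid at (8.00, 55.00).
horizontal leg: A = 110 × 32 = 3520.00, centroid at (71.00, 16.00).
ΣA = 5280.00 mm², ΣAx_c = 264000.00 mm³, ΣAy_c = 153120.00 mm³.
x_c = 264000.00/5280.00 = 50.00 mm; y_c = 153120.00/5280.00 = 29.00 mm.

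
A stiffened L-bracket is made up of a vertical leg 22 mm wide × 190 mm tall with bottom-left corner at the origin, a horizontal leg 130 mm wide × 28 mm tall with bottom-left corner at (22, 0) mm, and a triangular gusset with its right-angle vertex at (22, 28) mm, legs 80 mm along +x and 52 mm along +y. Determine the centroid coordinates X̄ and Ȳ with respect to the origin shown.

vertical leg: A = 22 × 190 = 4180.00, centroid at (11.00, 95.00).
horizontal leg: A = 130 × 28 = 3640.00, centroid at (87.00, 14.00).
gusset: A = ½·80·52 = 2080.00, centroid at (48.67, 45.33).
ΣA = 9900.00 mm², ΣAX̄ = 463886.67 mm³, ΣAȲ = 542353.33 mm³.
X̄ = 463886.67/9900.00 = 46.86 mm; Ȳ = 542353.33/9900.00 = 54.78 mm.

X̄ = 46.86 mm, Ȳ = 54.78 mm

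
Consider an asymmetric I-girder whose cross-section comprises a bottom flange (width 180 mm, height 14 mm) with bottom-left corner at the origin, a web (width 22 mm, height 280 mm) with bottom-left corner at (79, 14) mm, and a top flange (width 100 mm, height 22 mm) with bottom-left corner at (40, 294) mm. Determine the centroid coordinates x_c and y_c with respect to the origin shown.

x_c = 90.00 mm, y_c = 150.49 mm

bottom flange: A = 180 × 14 = 2520.00, centroid at (90.00, 7.00).
web: A = 22 × 280 = 6160.00, centroid at (90.00, 154.00).
top flange: A = 100 × 22 = 2200.00, centroid at (90.00, 305.00).
ΣA = 10880.00 mm²
ΣAx_c = (2520.00)(90.00) + (6160.00)(90.00) + (2200.00)(90.00) = 979200.00 mm³
ΣAy_c = (2520.00)(7.00) + (6160.00)(154.00) + (2200.00)(305.00) = 1637280.00 mm³
x_c = 979200.00 / 10880.00 = 90.00 mm
y_c = 1637280.00 / 10880.00 = 150.49 mm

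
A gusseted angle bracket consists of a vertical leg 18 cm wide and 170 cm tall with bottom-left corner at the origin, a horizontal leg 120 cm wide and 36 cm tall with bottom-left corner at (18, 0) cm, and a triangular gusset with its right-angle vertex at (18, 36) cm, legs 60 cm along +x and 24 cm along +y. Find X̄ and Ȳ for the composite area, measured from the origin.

vertical leg: A = 18 × 170 = 3060.00, centroid at (9.00, 85.00).
horizontal leg: A = 120 × 36 = 4320.00, centroid at (78.00, 18.00).
gusset: A = ½·60·24 = 720.00, centroid at (38.00, 44.00).
ΣA = 8100.00 cm², ΣAX̄ = 391860.00 cm³, ΣAȲ = 369540.00 cm³.
X̄ = 391860.00/8100.00 = 48.38 cm; Ȳ = 369540.00/8100.00 = 45.62 cm.

X̄ = 48.38 cm, Ȳ = 45.62 cm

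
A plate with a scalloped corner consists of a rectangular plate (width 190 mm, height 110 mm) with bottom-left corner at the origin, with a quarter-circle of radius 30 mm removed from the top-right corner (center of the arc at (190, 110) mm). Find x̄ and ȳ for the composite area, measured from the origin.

x̄ = 92.12 mm, ȳ = 53.52 mm

plate: A = 190 × 110 = 20900.00, centroid at (95.00, 55.00).
removed quarter-circle: A = −¼π·30² = -706.86, centroid at (177.27, 97.27).
ΣA = 20193.14 mm²
ΣAx̄ = (20900.00)(95.00) + (-706.86)(177.27) = 1860196.91 mm³
ΣAȳ = (20900.00)(55.00) + (-706.86)(97.27) = 1080745.58 mm³
x̄ = 1860196.91 / 20193.14 = 92.12 mm
ȳ = 1080745.58 / 20193.14 = 53.52 mm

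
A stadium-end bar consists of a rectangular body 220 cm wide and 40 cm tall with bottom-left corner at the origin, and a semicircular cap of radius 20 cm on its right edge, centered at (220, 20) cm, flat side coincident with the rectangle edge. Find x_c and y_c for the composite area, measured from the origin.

x_c = 117.90 cm, y_c = 20.00 cm

rectangular body: A = 220 × 40 = 8800.00, centroid at (110.00, 20.00).
semicircular end: A = ½π·20² = 628.32, centroid at (228.49, 20.00).
ΣA = 9428.32 cm², ΣAx_c = 1111563.41 cm³, ΣAy_c = 188566.37 cm³.
x_c = 1111563.41/9428.32 = 117.90 cm; y_c = 188566.37/9428.32 = 20.00 cm.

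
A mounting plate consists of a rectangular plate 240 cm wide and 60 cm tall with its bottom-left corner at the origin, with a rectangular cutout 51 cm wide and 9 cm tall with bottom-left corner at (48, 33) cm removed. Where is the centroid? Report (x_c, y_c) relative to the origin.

plate: A = 240 × 60 = 14400.00, centroid at (120.00, 30.00).
hole: A = −(51 × 9) = -459.00, centroid at (73.50, 37.50).
ΣA = 13941.00 cm², ΣAx_c = 1694263.50 cm³, ΣAy_c = 414787.50 cm³.
x_c = 1694263.50/13941.00 = 121.53 cm; y_c = 414787.50/13941.00 = 29.75 cm.

x_c = 121.53 cm, y_c = 29.75 cm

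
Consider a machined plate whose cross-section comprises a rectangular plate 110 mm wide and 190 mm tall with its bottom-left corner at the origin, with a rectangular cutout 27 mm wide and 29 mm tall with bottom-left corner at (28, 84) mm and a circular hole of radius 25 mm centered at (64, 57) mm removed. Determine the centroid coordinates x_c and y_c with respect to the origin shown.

x_c = 54.61 mm, y_c = 98.96 mm

plate: A = 110 × 190 = 20900.00, centroid at (55.00, 95.00).
hole 1: A = −(27 × 29) = -783.00, centroid at (41.50, 98.50).
hole 2: A = −π·25² = -1963.50, centroid at (64.00, 57.00).
ΣA = 18153.50 mm²
ΣAx_c = (20900.00)(55.00) + (-783.00)(41.50) + (-1963.50)(64.00) = 991341.79 mm³
ΣAy_c = (20900.00)(95.00) + (-783.00)(98.50) + (-1963.50)(57.00) = 1796455.26 mm³
x_c = 991341.79 / 18153.50 = 54.61 mm
y_c = 1796455.26 / 18153.50 = 98.96 mm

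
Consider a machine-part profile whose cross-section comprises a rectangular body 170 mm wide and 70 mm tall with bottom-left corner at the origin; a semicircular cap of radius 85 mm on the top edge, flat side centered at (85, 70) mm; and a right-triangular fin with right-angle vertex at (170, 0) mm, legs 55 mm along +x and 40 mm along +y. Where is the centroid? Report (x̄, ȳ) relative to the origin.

x̄ = 89.67 mm, ȳ = 67.15 mm

rectangular body: A = 170 × 70 = 11900.00, centroid at (85.00, 35.00).
semicircular top: A = ½π·85² = 11349.00, centroid at (85.00, 106.08).
triangular fin: A = ½·55·40 = 1100.00, centroid at (188.33, 13.33).
ΣA = 24349.00 mm²
ΣAx̄ = (11900.00)(85.00) + (11349.00)(85.00) + (1100.00)(188.33) = 2183331.96 mm³
ΣAȳ = (11900.00)(35.00) + (11349.00)(106.08) + (1100.00)(13.33) = 1635013.58 mm³
x̄ = 2183331.96 / 24349.00 = 89.67 mm
ȳ = 1635013.58 / 24349.00 = 67.15 mm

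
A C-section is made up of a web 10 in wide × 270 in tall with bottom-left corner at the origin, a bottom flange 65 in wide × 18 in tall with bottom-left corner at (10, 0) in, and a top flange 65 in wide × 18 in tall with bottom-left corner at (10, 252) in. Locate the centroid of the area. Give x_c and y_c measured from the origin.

Part | A | x̄ᵢ | ȳᵢ | A·x̄ᵢ | A·ȳᵢ
web | 2700.00 | 5.00 | 135.00 | 13500.00 | 364500.00
bottom flange | 1170.00 | 42.50 | 9.00 | 49725.00 | 10530.00
top flange | 1170.00 | 42.50 | 261.00 | 49725.00 | 305370.00
Σ | 5040.00 |  |  | 112950.00 | 680400.00
x_c = 112950.00 / 5040.00 = 22.41 in
y_c = 680400.00 / 5040.00 = 135.00 in

x_c = 22.41 in, y_c = 135.00 in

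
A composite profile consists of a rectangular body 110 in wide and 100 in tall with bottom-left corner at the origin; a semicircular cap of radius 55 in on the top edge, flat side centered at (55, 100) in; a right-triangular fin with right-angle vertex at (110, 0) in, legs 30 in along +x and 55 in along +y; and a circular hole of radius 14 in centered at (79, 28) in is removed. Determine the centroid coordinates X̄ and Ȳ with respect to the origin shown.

rectangular body: A = 110 × 100 = 11000.00, centroid at (55.00, 50.00).
semicircular top: A = ½π·55² = 4751.66, centroid at (55.00, 123.34).
triangular fin: A = ½·30·55 = 825.00, centroid at (120.00, 18.33).
hole: A = −π·14² = -615.75, centroid at (79.00, 28.00).
ΣA = 15960.91 in²
ΣAX̄ = (11000.00)(55.00) + (4751.66)(55.00) + (825.00)(120.00) + (-615.75)(79.00) = 916696.82 in³
ΣAȲ = (11000.00)(50.00) + (4751.66)(123.34) + (825.00)(18.33) + (-615.75)(28.00) = 1133966.50 in³
X̄ = 916696.82 / 15960.91 = 57.43 in
Ȳ = 1133966.50 / 15960.91 = 71.05 in

X̄ = 57.43 in, Ȳ = 71.05 in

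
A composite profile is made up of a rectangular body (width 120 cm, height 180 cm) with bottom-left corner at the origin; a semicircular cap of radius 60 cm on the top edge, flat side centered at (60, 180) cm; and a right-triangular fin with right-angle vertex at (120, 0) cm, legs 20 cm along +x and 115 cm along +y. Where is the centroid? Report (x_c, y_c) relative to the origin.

x_c = 62.70 cm, y_c = 110.90 cm

rectangular body: A = 120 × 180 = 21600.00, centroid at (60.00, 90.00).
semicircular top: A = ½π·60² = 5654.87, centroid at (60.00, 205.46).
triangular fin: A = ½·20·115 = 1150.00, centroid at (126.67, 38.33).
ΣA = 28404.87 cm², ΣAx_c = 1780958.67 cm³, ΣAy_c = 3149959.35 cm³.
x_c = 1780958.67/28404.87 = 62.70 cm; y_c = 3149959.35/28404.87 = 110.90 cm.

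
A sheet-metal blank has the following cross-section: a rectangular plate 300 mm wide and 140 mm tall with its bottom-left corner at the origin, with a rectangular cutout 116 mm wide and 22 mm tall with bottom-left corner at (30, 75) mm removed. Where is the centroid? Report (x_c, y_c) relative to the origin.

x_c = 154.01 mm, y_c = 68.96 mm

plate: A = 300 × 140 = 42000.00, centroid at (150.00, 70.00).
hole: A = −(116 × 22) = -2552.00, centroid at (88.00, 86.00).
ΣA = 39448.00 mm²
ΣAx_c = (42000.00)(150.00) + (-2552.00)(88.00) = 6075424.00 mm³
ΣAy_c = (42000.00)(70.00) + (-2552.00)(86.00) = 2720528.00 mm³
x_c = 6075424.00 / 39448.00 = 154.01 mm
y_c = 2720528.00 / 39448.00 = 68.96 mm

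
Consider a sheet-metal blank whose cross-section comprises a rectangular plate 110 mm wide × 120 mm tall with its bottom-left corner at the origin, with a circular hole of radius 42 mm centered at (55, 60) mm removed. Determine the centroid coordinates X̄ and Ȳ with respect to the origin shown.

Part | A | x̄ᵢ | ȳᵢ | A·x̄ᵢ | A·ȳᵢ
plate | 13200.00 | 55.00 | 60.00 | 726000.00 | 792000.00
hole | -5541.77 | 55.00 | 60.00 | -304797.32 | -332506.17
Σ | 7658.23 |  |  | 421202.68 | 459493.83
X̄ = 421202.68 / 7658.23 = 55.00 mm
Ȳ = 459493.83 / 7658.23 = 60.00 mm

X̄ = 55.00 mm, Ȳ = 60.00 mm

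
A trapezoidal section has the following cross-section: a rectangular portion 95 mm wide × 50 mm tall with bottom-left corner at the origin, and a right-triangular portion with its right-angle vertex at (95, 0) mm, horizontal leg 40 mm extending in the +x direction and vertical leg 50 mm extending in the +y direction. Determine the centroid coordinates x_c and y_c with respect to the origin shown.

x_c = 58.08 mm, y_c = 23.55 mm

rectangular portion: A = 95 × 50 = 4750.00, centroid at (47.50, 25.00).
triangular portion: A = ½·40·50 = 1000.00, centroid at (108.33, 16.67).
ΣA = 5750.00 mm², ΣAx_c = 333958.33 mm³, ΣAy_c = 135416.67 mm³.
x_c = 333958.33/5750.00 = 58.08 mm; y_c = 135416.67/5750.00 = 23.55 mm.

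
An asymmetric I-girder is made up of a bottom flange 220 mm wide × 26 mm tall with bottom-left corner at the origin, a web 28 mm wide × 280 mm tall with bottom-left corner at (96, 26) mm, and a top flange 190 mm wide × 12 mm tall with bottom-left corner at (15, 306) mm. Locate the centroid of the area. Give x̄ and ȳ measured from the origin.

x̄ = 110.00 mm, ȳ = 131.77 mm

Part | A | x̄ᵢ | ȳᵢ | A·x̄ᵢ | A·ȳᵢ
bottom flange | 5720.00 | 110.00 | 13.00 | 629200.00 | 74360.00
web | 7840.00 | 110.00 | 166.00 | 862400.00 | 1301440.00
top flange | 2280.00 | 110.00 | 312.00 | 250800.00 | 711360.00
Σ | 15840.00 |  |  | 1742400.00 | 2087160.00
x̄ = 1742400.00 / 15840.00 = 110.00 mm
ȳ = 2087160.00 / 15840.00 = 131.77 mm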